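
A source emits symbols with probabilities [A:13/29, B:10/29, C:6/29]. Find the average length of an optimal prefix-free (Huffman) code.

Huffman tree construction:
Combine smallest probabilities repeatedly
Resulting codes:
  A: 0 (length 1)
  B: 11 (length 2)
  C: 10 (length 2)
Average length = Σ p(s) × length(s) = 1.5517 bits


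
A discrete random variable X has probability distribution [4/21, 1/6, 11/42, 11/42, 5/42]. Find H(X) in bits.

H(X) = -Σ p(x) log₂ p(x)
  -4/21 × log₂(4/21) = 0.4557
  -1/6 × log₂(1/6) = 0.4308
  -11/42 × log₂(11/42) = 0.5062
  -11/42 × log₂(11/42) = 0.5062
  -5/42 × log₂(5/42) = 0.3655
H(X) = 2.2645 bits


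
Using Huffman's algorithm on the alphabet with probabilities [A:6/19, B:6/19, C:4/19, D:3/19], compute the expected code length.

Huffman tree construction:
Combine smallest probabilities repeatedly
Resulting codes:
  A: 10 (length 2)
  B: 11 (length 2)
  C: 01 (length 2)
  D: 00 (length 2)
Average length = Σ p(s) × length(s) = 2.0000 bits


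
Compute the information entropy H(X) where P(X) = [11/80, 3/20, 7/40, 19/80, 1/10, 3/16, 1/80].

H(X) = -Σ p(x) log₂ p(x)
  -11/80 × log₂(11/80) = 0.3936
  -3/20 × log₂(3/20) = 0.4105
  -7/40 × log₂(7/40) = 0.4401
  -19/80 × log₂(19/80) = 0.4926
  -1/10 × log₂(1/10) = 0.3322
  -3/16 × log₂(3/16) = 0.4528
  -1/80 × log₂(1/80) = 0.0790
H(X) = 2.6008 bits


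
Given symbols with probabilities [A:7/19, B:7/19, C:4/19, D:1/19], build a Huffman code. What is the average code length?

Huffman tree construction:
Combine smallest probabilities repeatedly
Resulting codes:
  A: 11 (length 2)
  B: 0 (length 1)
  C: 101 (length 3)
  D: 100 (length 3)
Average length = Σ p(s) × length(s) = 1.8947 bits


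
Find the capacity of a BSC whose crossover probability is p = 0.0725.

For BSC with error probability p:
C = 1 - H(p) where H(p) is binary entropy
H(0.0725) = -0.0725 × log₂(0.0725) - 0.9275 × log₂(0.9275)
H(p) = 0.3752
C = 1 - 0.3752 = 0.6248 bits/use


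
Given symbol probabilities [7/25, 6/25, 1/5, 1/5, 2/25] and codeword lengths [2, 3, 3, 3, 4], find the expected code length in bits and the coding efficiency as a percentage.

Average length L = Σ p_i × l_i = 2.8000 bits
Entropy H = 2.2286 bits
Efficiency η = H/L × 100% = 79.59%


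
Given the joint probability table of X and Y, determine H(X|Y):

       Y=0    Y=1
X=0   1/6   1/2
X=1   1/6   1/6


H(X|Y) = Σ_y p(y) H(X|Y=y)
  p(Y=0) = 1/3, H(X|Y=0) = 1.0000
  p(Y=1) = 2/3, H(X|Y=1) = 0.8113
H(X|Y) = 0.3333×1.0000 + 0.6667×0.8113 = 0.8742 bits


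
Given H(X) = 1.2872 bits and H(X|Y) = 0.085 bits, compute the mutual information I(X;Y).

I(X;Y) = H(X) - H(X|Y)
I(X;Y) = 1.2872 - 0.085 = 1.2022 bits


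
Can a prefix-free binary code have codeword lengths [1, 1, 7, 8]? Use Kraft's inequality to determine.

Kraft inequality: Σ 2^(-l_i) ≤ 1 for prefix-free code
Calculating: 2^(-1) + 2^(-1) + 2^(-7) + 2^(-8)
= 0.5 + 0.5 + 0.0078125 + 0.00390625
= 1.0117
Since 1.0117 > 1, prefix-free code does not exist


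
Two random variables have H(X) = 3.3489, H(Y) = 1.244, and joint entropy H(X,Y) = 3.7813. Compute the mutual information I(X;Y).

I(X;Y) = H(X) + H(Y) - H(X,Y)
I(X;Y) = 3.3489 + 1.244 - 3.7813 = 0.8116 bits


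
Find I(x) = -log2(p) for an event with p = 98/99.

Information content I(x) = -log₂(p(x))
I = -log₂(98/99) = -log₂(0.9899)
I = 0.0146 bits


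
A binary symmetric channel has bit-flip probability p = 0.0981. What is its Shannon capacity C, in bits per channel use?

For BSC with error probability p:
C = 1 - H(p) where H(p) is binary entropy
H(0.0981) = -0.0981 × log₂(0.0981) - 0.9019 × log₂(0.9019)
H(p) = 0.4629
C = 1 - 0.4629 = 0.5371 bits/use


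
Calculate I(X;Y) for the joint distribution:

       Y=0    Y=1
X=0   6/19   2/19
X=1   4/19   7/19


H(X) = 0.9819, H(Y) = 0.9980, H(X,Y) = 1.8710
I(X;Y) = H(X) + H(Y) - H(X,Y) = 0.1089 bits


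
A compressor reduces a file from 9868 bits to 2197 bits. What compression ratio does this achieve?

Compression ratio = Original / Compressed
= 9868 / 2197 = 4.49:1


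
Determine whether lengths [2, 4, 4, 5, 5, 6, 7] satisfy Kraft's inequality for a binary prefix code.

Kraft inequality: Σ 2^(-l_i) ≤ 1 for prefix-free code
Calculating: 2^(-2) + 2^(-4) + 2^(-4) + 2^(-5) + 2^(-5) + 2^(-6) + 2^(-7)
= 0.25 + 0.0625 + 0.0625 + 0.03125 + 0.03125 + 0.015625 + 0.0078125
= 0.4609
Since 0.4609 ≤ 1, prefix-free code exists


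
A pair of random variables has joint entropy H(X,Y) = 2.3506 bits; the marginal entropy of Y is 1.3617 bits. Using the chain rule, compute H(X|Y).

Chain rule: H(X,Y) = H(X|Y) + H(Y)
H(X|Y) = H(X,Y) - H(Y) = 2.3506 - 1.3617 = 0.9889 bits


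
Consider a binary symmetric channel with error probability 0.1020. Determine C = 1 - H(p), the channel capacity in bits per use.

For BSC with error probability p:
C = 1 - H(p) where H(p) is binary entropy
H(0.1020) = -0.1020 × log₂(0.1020) - 0.8980 × log₂(0.8980)
H(p) = 0.4753
C = 1 - 0.4753 = 0.5247 bits/use


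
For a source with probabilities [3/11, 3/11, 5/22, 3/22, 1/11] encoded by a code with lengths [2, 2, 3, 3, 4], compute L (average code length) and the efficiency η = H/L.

Average length L = Σ p_i × l_i = 2.5455 bits
Entropy H = 2.2147 bits
Efficiency η = H/L × 100% = 87.01%


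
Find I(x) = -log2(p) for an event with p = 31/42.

Information content I(x) = -log₂(p(x))
I = -log₂(31/42) = -log₂(0.7381)
I = 0.4381 bits


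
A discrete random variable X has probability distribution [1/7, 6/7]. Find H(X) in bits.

H(X) = -Σ p(x) log₂ p(x)
  -1/7 × log₂(1/7) = 0.4011
  -6/7 × log₂(6/7) = 0.1906
H(X) = 0.5917 bits


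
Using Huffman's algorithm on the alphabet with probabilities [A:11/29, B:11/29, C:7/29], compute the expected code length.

Huffman tree construction:
Combine smallest probabilities repeatedly
Resulting codes:
  A: 11 (length 2)
  B: 0 (length 1)
  C: 10 (length 2)
Average length = Σ p(s) × length(s) = 1.6207 bits


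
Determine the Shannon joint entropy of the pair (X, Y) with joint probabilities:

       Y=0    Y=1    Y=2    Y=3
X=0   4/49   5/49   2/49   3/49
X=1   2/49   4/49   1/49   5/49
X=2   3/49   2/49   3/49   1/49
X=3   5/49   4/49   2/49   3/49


H(X,Y) = -Σ p(x,y) log₂ p(x,y)
  p(0,0)=4/49: -0.0816 × log₂(0.0816) = 0.2951
  p(0,1)=5/49: -0.1020 × log₂(0.1020) = 0.3360
  p(0,2)=2/49: -0.0408 × log₂(0.0408) = 0.1884
  p(0,3)=3/49: -0.0612 × log₂(0.0612) = 0.2467
  p(1,0)=2/49: -0.0408 × log₂(0.0408) = 0.1884
  p(1,1)=4/49: -0.0816 × log₂(0.0816) = 0.2951
  p(1,2)=1/49: -0.0204 × log₂(0.0204) = 0.1146
  p(1,3)=5/49: -0.1020 × log₂(0.1020) = 0.3360
  p(2,0)=3/49: -0.0612 × log₂(0.0612) = 0.2467
  p(2,1)=2/49: -0.0408 × log₂(0.0408) = 0.1884
  p(2,2)=3/49: -0.0612 × log₂(0.0612) = 0.2467
  p(2,3)=1/49: -0.0204 × log₂(0.0204) = 0.1146
  p(3,0)=5/49: -0.1020 × log₂(0.1020) = 0.3360
  p(3,1)=4/49: -0.0816 × log₂(0.0816) = 0.2951
  p(3,2)=2/49: -0.0408 × log₂(0.0408) = 0.1884
  p(3,3)=3/49: -0.0612 × log₂(0.0612) = 0.2467
H(X,Y) = 3.8627 bits


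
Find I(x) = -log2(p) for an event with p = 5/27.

Information content I(x) = -log₂(p(x))
I = -log₂(5/27) = -log₂(0.1852)
I = 2.4330 bits


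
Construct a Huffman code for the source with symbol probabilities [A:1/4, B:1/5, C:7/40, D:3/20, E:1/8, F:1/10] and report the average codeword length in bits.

Huffman tree construction:
Combine smallest probabilities repeatedly
Resulting codes:
  A: 10 (length 2)
  B: 00 (length 2)
  C: 111 (length 3)
  D: 110 (length 3)
  E: 011 (length 3)
  F: 010 (length 3)
Average length = Σ p(s) × length(s) = 2.5500 bits


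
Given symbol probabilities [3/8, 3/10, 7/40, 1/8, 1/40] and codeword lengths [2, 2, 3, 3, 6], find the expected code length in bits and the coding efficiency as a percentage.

Average length L = Σ p_i × l_i = 2.4000 bits
Entropy H = 1.9998 bits
Efficiency η = H/L × 100% = 83.33%


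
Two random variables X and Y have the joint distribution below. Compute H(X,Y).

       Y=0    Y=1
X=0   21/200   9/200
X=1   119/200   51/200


H(X,Y) = -Σ p(x,y) log₂ p(x,y)
  p(0,0)=21/200: -0.1050 × log₂(0.1050) = 0.3414
  p(0,1)=9/200: -0.0450 × log₂(0.0450) = 0.2013
  p(1,0)=119/200: -0.5950 × log₂(0.5950) = 0.4457
  p(1,1)=51/200: -0.2550 × log₂(0.2550) = 0.5027
H(X,Y) = 1.4911 bits


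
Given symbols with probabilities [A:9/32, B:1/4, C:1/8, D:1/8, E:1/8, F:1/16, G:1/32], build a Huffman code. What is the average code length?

Huffman tree construction:
Combine smallest probabilities repeatedly
Resulting codes:
  A: 11 (length 2)
  B: 01 (length 2)
  C: 001 (length 3)
  D: 100 (length 3)
  E: 101 (length 3)
  F: 0001 (length 4)
  G: 0000 (length 4)
Average length = Σ p(s) × length(s) = 2.5625 bits


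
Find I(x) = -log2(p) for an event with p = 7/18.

Information content I(x) = -log₂(p(x))
I = -log₂(7/18) = -log₂(0.3889)
I = 1.3626 bits


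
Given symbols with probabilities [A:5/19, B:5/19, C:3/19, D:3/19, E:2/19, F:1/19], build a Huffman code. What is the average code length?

Huffman tree construction:
Combine smallest probabilities repeatedly
Resulting codes:
  A: 01 (length 2)
  B: 10 (length 2)
  C: 110 (length 3)
  D: 111 (length 3)
  E: 001 (length 3)
  F: 000 (length 3)
Average length = Σ p(s) × length(s) = 2.4737 bits


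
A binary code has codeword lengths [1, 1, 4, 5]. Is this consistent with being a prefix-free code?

Kraft inequality: Σ 2^(-l_i) ≤ 1 for prefix-free code
Calculating: 2^(-1) + 2^(-1) + 2^(-4) + 2^(-5)
= 0.5 + 0.5 + 0.0625 + 0.03125
= 1.0938
Since 1.0938 > 1, prefix-free code does not exist


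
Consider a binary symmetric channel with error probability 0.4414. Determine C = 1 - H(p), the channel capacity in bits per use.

For BSC with error probability p:
C = 1 - H(p) where H(p) is binary entropy
H(0.4414) = -0.4414 × log₂(0.4414) - 0.5586 × log₂(0.5586)
H(p) = 0.9901
C = 1 - 0.9901 = 0.0099 bits/use


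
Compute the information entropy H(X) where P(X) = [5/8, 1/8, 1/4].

H(X) = -Σ p(x) log₂ p(x)
  -5/8 × log₂(5/8) = 0.4238
  -1/8 × log₂(1/8) = 0.3750
  -1/4 × log₂(1/4) = 0.5000
H(X) = 1.2988 bits


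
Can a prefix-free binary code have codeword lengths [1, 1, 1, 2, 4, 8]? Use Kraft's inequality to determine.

Kraft inequality: Σ 2^(-l_i) ≤ 1 for prefix-free code
Calculating: 2^(-1) + 2^(-1) + 2^(-1) + 2^(-2) + 2^(-4) + 2^(-8)
= 0.5 + 0.5 + 0.5 + 0.25 + 0.0625 + 0.00390625
= 1.8164
Since 1.8164 > 1, prefix-free code does not exist


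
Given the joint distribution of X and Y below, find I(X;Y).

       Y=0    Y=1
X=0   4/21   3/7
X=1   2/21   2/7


H(X) = 0.9587, H(Y) = 0.8631, H(X,Y) = 1.8190
I(X;Y) = H(X) + H(Y) - H(X,Y) = 0.0028 bits


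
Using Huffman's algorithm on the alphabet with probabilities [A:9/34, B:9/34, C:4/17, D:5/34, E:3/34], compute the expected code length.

Huffman tree construction:
Combine smallest probabilities repeatedly
Resulting codes:
  A: 10 (length 2)
  B: 11 (length 2)
  C: 00 (length 2)
  D: 011 (length 3)
  E: 010 (length 3)
Average length = Σ p(s) × length(s) = 2.2353 bits


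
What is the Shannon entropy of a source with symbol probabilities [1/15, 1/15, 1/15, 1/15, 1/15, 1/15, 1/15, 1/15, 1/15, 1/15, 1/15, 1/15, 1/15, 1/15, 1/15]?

H(X) = -Σ p(x) log₂ p(x)
  -1/15 × log₂(1/15) = 0.2605
  -1/15 × log₂(1/15) = 0.2605
  -1/15 × log₂(1/15) = 0.2605
  -1/15 × log₂(1/15) = 0.2605
  -1/15 × log₂(1/15) = 0.2605
  -1/15 × log₂(1/15) = 0.2605
  -1/15 × log₂(1/15) = 0.2605
  -1/15 × log₂(1/15) = 0.2605
  -1/15 × log₂(1/15) = 0.2605
  -1/15 × log₂(1/15) = 0.2605
  -1/15 × log₂(1/15) = 0.2605
  -1/15 × log₂(1/15) = 0.2605
  -1/15 × log₂(1/15) = 0.2605
  -1/15 × log₂(1/15) = 0.2605
  -1/15 × log₂(1/15) = 0.2605
H(X) = 3.9069 bits


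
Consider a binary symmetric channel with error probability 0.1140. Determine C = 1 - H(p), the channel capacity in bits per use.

For BSC with error probability p:
C = 1 - H(p) where H(p) is binary entropy
H(0.1140) = -0.1140 × log₂(0.1140) - 0.8860 × log₂(0.8860)
H(p) = 0.5119
C = 1 - 0.5119 = 0.4881 bits/use


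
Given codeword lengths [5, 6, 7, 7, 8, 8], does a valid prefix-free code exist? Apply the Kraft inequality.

Kraft inequality: Σ 2^(-l_i) ≤ 1 for prefix-free code
Calculating: 2^(-5) + 2^(-6) + 2^(-7) + 2^(-7) + 2^(-8) + 2^(-8)
= 0.03125 + 0.015625 + 0.0078125 + 0.0078125 + 0.00390625 + 0.00390625
= 0.0703
Since 0.0703 ≤ 1, prefix-free code exists


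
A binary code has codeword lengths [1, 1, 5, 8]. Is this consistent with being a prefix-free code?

Kraft inequality: Σ 2^(-l_i) ≤ 1 for prefix-free code
Calculating: 2^(-1) + 2^(-1) + 2^(-5) + 2^(-8)
= 0.5 + 0.5 + 0.03125 + 0.00390625
= 1.0352
Since 1.0352 > 1, prefix-free code does not exist


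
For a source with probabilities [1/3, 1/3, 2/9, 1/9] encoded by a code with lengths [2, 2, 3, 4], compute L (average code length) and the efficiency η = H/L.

Average length L = Σ p_i × l_i = 2.4444 bits
Entropy H = 1.8911 bits
Efficiency η = H/L × 100% = 77.36%


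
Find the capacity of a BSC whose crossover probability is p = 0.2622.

For BSC with error probability p:
C = 1 - H(p) where H(p) is binary entropy
H(0.2622) = -0.2622 × log₂(0.2622) - 0.7378 × log₂(0.7378)
H(p) = 0.8300
C = 1 - 0.8300 = 0.1700 bits/use


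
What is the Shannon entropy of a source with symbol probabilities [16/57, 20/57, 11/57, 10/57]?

H(X) = -Σ p(x) log₂ p(x)
  -16/57 × log₂(16/57) = 0.5145
  -20/57 × log₂(20/57) = 0.5302
  -11/57 × log₂(11/57) = 0.4580
  -10/57 × log₂(10/57) = 0.4405
H(X) = 1.9432 bits


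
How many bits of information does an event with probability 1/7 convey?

Information content I(x) = -log₂(p(x))
I = -log₂(1/7) = -log₂(0.1429)
I = 2.8074 bits


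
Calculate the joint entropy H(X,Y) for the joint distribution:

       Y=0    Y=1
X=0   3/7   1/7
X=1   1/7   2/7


H(X,Y) = -Σ p(x,y) log₂ p(x,y)
  p(0,0)=3/7: -0.4286 × log₂(0.4286) = 0.5239
  p(0,1)=1/7: -0.1429 × log₂(0.1429) = 0.4011
  p(1,0)=1/7: -0.1429 × log₂(0.1429) = 0.4011
  p(1,1)=2/7: -0.2857 × log₂(0.2857) = 0.5164
H(X,Y) = 1.8424 bits


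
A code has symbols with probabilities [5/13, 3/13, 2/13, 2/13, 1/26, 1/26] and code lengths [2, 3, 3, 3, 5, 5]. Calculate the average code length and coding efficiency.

Average length L = Σ p_i × l_i = 2.7692 bits
Entropy H = 2.2109 bits
Efficiency η = H/L × 100% = 79.84%


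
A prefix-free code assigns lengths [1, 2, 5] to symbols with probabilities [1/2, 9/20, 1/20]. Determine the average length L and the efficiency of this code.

Average length L = Σ p_i × l_i = 1.6500 bits
Entropy H = 1.2345 bits
Efficiency η = H/L × 100% = 74.82%


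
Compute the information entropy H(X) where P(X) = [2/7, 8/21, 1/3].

H(X) = -Σ p(x) log₂ p(x)
  -2/7 × log₂(2/7) = 0.5164
  -8/21 × log₂(8/21) = 0.5304
  -1/3 × log₂(1/3) = 0.5283
H(X) = 1.5751 bits


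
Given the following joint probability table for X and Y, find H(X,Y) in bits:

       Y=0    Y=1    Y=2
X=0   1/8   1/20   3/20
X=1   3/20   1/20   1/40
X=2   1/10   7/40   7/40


H(X,Y) = -Σ p(x,y) log₂ p(x,y)
  p(0,0)=1/8: -0.1250 × log₂(0.1250) = 0.3750
  p(0,1)=1/20: -0.0500 × log₂(0.0500) = 0.2161
  p(0,2)=3/20: -0.1500 × log₂(0.1500) = 0.4105
  p(1,0)=3/20: -0.1500 × log₂(0.1500) = 0.4105
  p(1,1)=1/20: -0.0500 × log₂(0.0500) = 0.2161
  p(1,2)=1/40: -0.0250 × log₂(0.0250) = 0.1330
  p(2,0)=1/10: -0.1000 × log₂(0.1000) = 0.3322
  p(2,1)=7/40: -0.1750 × log₂(0.1750) = 0.4401
  p(2,2)=7/40: -0.1750 × log₂(0.1750) = 0.4401
H(X,Y) = 2.9736 bits


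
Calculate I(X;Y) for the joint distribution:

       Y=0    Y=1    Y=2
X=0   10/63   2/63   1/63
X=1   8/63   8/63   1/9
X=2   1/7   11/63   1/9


H(X) = 1.5244, H(Y) = 1.5452, H(X,Y) = 2.9756
I(X;Y) = H(X) + H(Y) - H(X,Y) = 0.0940 bits


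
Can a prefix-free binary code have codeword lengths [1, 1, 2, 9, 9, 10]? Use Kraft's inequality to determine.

Kraft inequality: Σ 2^(-l_i) ≤ 1 for prefix-free code
Calculating: 2^(-1) + 2^(-1) + 2^(-2) + 2^(-9) + 2^(-9) + 2^(-10)
= 0.5 + 0.5 + 0.25 + 0.001953125 + 0.001953125 + 0.0009765625
= 1.2549
Since 1.2549 > 1, prefix-free code does not exist


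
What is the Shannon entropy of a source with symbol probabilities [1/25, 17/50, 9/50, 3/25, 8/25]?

H(X) = -Σ p(x) log₂ p(x)
  -1/25 × log₂(1/25) = 0.1858
  -17/50 × log₂(17/50) = 0.5292
  -9/50 × log₂(9/50) = 0.4453
  -3/25 × log₂(3/25) = 0.3671
  -8/25 × log₂(8/25) = 0.5260
H(X) = 2.0533 bits


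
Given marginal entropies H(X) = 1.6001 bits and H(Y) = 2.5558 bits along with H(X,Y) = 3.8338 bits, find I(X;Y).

I(X;Y) = H(X) + H(Y) - H(X,Y)
I(X;Y) = 1.6001 + 2.5558 - 3.8338 = 0.3221 bits


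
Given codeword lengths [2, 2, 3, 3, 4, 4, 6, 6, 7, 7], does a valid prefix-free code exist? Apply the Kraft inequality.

Kraft inequality: Σ 2^(-l_i) ≤ 1 for prefix-free code
Calculating: 2^(-2) + 2^(-2) + 2^(-3) + 2^(-3) + 2^(-4) + 2^(-4) + 2^(-6) + 2^(-6) + 2^(-7) + 2^(-7)
= 0.25 + 0.25 + 0.125 + 0.125 + 0.0625 + 0.0625 + 0.015625 + 0.015625 + 0.0078125 + 0.0078125
= 0.9219
Since 0.9219 ≤ 1, prefix-free code exists


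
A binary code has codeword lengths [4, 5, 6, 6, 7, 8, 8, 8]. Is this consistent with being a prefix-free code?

Kraft inequality: Σ 2^(-l_i) ≤ 1 for prefix-free code
Calculating: 2^(-4) + 2^(-5) + 2^(-6) + 2^(-6) + 2^(-7) + 2^(-8) + 2^(-8) + 2^(-8)
= 0.0625 + 0.03125 + 0.015625 + 0.015625 + 0.0078125 + 0.00390625 + 0.00390625 + 0.00390625
= 0.1445
Since 0.1445 ≤ 1, prefix-free code exists


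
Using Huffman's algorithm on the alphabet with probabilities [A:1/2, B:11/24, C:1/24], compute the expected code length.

Huffman tree construction:
Combine smallest probabilities repeatedly
Resulting codes:
  A: 0 (length 1)
  B: 11 (length 2)
  C: 10 (length 2)
Average length = Σ p(s) × length(s) = 1.5000 bits


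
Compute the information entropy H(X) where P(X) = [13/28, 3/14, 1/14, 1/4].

H(X) = -Σ p(x) log₂ p(x)
  -13/28 × log₂(13/28) = 0.5139
  -3/14 × log₂(3/14) = 0.4762
  -1/14 × log₂(1/14) = 0.2720
  -1/4 × log₂(1/4) = 0.5000
H(X) = 1.7621 bits


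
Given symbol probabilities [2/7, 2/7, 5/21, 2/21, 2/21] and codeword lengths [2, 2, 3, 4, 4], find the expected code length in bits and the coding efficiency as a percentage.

Average length L = Σ p_i × l_i = 2.6190 bits
Entropy H = 2.1719 bits
Efficiency η = H/L × 100% = 82.93%


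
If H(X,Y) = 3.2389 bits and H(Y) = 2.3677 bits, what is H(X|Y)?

Chain rule: H(X,Y) = H(X|Y) + H(Y)
H(X|Y) = H(X,Y) - H(Y) = 3.2389 - 2.3677 = 0.8712 bits


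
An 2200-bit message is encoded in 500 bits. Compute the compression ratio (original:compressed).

Compression ratio = Original / Compressed
= 2200 / 500 = 4.40:1


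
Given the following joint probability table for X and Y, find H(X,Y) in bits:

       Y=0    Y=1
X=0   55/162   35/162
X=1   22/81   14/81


H(X,Y) = -Σ p(x,y) log₂ p(x,y)
  p(0,0)=55/162: -0.3395 × log₂(0.3395) = 0.5291
  p(0,1)=35/162: -0.2160 × log₂(0.2160) = 0.4776
  p(1,0)=22/81: -0.2716 × log₂(0.2716) = 0.5107
  p(1,1)=14/81: -0.1728 × log₂(0.1728) = 0.4377
H(X,Y) = 1.9552 bits


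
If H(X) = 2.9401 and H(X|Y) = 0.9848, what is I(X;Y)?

I(X;Y) = H(X) - H(X|Y)
I(X;Y) = 2.9401 - 0.9848 = 1.9553 bits


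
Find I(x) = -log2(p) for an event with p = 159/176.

Information content I(x) = -log₂(p(x))
I = -log₂(159/176) = -log₂(0.9034)
I = 0.1465 bits


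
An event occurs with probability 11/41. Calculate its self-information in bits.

Information content I(x) = -log₂(p(x))
I = -log₂(11/41) = -log₂(0.2683)
I = 1.8981 bits


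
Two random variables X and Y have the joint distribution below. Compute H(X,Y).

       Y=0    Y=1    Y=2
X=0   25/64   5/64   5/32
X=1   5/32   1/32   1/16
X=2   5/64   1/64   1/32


H(X,Y) = -Σ p(x,y) log₂ p(x,y)
  p(0,0)=25/64: -0.3906 × log₂(0.3906) = 0.5297
  p(0,1)=5/64: -0.0781 × log₂(0.0781) = 0.2873
  p(0,2)=5/32: -0.1562 × log₂(0.1562) = 0.4184
  p(1,0)=5/32: -0.1562 × log₂(0.1562) = 0.4184
  p(1,1)=1/32: -0.0312 × log₂(0.0312) = 0.1562
  p(1,2)=1/16: -0.0625 × log₂(0.0625) = 0.2500
  p(2,0)=5/64: -0.0781 × log₂(0.0781) = 0.2873
  p(2,1)=1/64: -0.0156 × log₂(0.0156) = 0.0938
  p(2,2)=1/32: -0.0312 × log₂(0.0312) = 0.1562
H(X,Y) = 2.5976 bits


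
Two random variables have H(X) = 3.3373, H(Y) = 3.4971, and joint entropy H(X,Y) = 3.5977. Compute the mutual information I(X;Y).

I(X;Y) = H(X) + H(Y) - H(X,Y)
I(X;Y) = 3.3373 + 3.4971 - 3.5977 = 3.2367 bits


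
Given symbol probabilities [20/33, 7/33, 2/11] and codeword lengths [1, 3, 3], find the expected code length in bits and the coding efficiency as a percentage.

Average length L = Σ p_i × l_i = 1.7879 bits
Entropy H = 1.3596 bits
Efficiency η = H/L × 100% = 76.04%


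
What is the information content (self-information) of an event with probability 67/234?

Information content I(x) = -log₂(p(x))
I = -log₂(67/234) = -log₂(0.2863)
I = 1.8043 bits


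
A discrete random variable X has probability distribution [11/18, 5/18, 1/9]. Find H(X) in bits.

H(X) = -Σ p(x) log₂ p(x)
  -11/18 × log₂(11/18) = 0.4342
  -5/18 × log₂(5/18) = 0.5133
  -1/9 × log₂(1/9) = 0.3522
H(X) = 1.2997 bits


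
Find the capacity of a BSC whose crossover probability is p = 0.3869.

For BSC with error probability p:
C = 1 - H(p) where H(p) is binary entropy
H(0.3869) = -0.3869 × log₂(0.3869) - 0.6131 × log₂(0.6131)
H(p) = 0.9628
C = 1 - 0.9628 = 0.0372 bits/use


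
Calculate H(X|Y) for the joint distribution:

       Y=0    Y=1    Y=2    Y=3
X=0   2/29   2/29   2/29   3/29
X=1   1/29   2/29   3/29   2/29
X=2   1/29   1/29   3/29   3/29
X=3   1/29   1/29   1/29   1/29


H(X|Y) = Σ_y p(y) H(X|Y=y)
  p(Y=0) = 5/29, H(X|Y=0) = 1.9219
  p(Y=1) = 6/29, H(X|Y=1) = 1.9183
  p(Y=2) = 9/29, H(X|Y=2) = 1.8911
  p(Y=3) = 9/29, H(X|Y=3) = 1.8911
H(X|Y) = 0.1724×1.9219 + 0.2069×1.9183 + 0.3103×1.8911 + 0.3103×1.8911 = 1.9020 bits


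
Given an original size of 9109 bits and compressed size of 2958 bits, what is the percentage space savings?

Space savings = (1 - Compressed/Original) × 100%
= (1 - 2958/9109) × 100%
= 67.53%


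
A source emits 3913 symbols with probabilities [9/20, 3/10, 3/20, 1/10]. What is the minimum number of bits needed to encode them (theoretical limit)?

Entropy H = 1.7822 bits/symbol
Minimum bits = H × n = 1.7822 × 3913
= 6973.86 bits


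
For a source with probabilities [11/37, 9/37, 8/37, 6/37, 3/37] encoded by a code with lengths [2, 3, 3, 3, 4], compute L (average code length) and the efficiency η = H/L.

Average length L = Σ p_i × l_i = 2.7838 bits
Entropy H = 2.2136 bits
Efficiency η = H/L × 100% = 79.52%


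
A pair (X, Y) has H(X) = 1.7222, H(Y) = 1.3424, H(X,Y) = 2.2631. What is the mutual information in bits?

I(X;Y) = H(X) + H(Y) - H(X,Y)
I(X;Y) = 1.7222 + 1.3424 - 2.2631 = 0.8015 bits


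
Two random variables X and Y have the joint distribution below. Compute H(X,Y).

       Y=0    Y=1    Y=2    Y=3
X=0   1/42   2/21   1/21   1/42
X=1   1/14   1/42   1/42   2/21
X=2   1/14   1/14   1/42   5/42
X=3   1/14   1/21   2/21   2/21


H(X,Y) = -Σ p(x,y) log₂ p(x,y)
  p(0,0)=1/42: -0.0238 × log₂(0.0238) = 0.1284
  p(0,1)=2/21: -0.0952 × log₂(0.0952) = 0.3231
  p(0,2)=1/21: -0.0476 × log₂(0.0476) = 0.2092
  p(0,3)=1/42: -0.0238 × log₂(0.0238) = 0.1284
  p(1,0)=1/14: -0.0714 × log₂(0.0714) = 0.2720
  p(1,1)=1/42: -0.0238 × log₂(0.0238) = 0.1284
  p(1,2)=1/42: -0.0238 × log₂(0.0238) = 0.1284
  p(1,3)=2/21: -0.0952 × log₂(0.0952) = 0.3231
  p(2,0)=1/14: -0.0714 × log₂(0.0714) = 0.2720
  p(2,1)=1/14: -0.0714 × log₂(0.0714) = 0.2720
  p(2,2)=1/42: -0.0238 × log₂(0.0238) = 0.1284
  p(2,3)=5/42: -0.1190 × log₂(0.1190) = 0.3655
  p(3,0)=1/14: -0.0714 × log₂(0.0714) = 0.2720
  p(3,1)=1/21: -0.0476 × log₂(0.0476) = 0.2092
  p(3,2)=2/21: -0.0952 × log₂(0.0952) = 0.3231
  p(3,3)=2/21: -0.0952 × log₂(0.0952) = 0.3231
H(X,Y) = 3.8059 bits


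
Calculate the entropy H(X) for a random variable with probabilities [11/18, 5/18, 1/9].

H(X) = -Σ p(x) log₂ p(x)
  -11/18 × log₂(11/18) = 0.4342
  -5/18 × log₂(5/18) = 0.5133
  -1/9 × log₂(1/9) = 0.3522
H(X) = 1.2997 bits


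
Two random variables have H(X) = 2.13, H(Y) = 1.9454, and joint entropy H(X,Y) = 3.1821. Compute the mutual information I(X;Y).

I(X;Y) = H(X) + H(Y) - H(X,Y)
I(X;Y) = 2.13 + 1.9454 - 3.1821 = 0.8933 bits


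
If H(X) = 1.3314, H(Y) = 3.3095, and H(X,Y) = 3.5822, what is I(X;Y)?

I(X;Y) = H(X) + H(Y) - H(X,Y)
I(X;Y) = 1.3314 + 3.3095 - 3.5822 = 1.0587 bits


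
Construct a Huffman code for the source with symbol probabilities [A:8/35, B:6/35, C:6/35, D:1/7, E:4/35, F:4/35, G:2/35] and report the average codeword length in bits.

Huffman tree construction:
Combine smallest probabilities repeatedly
Resulting codes:
  A: 01 (length 2)
  B: 110 (length 3)
  C: 111 (length 3)
  D: 101 (length 3)
  E: 001 (length 3)
  F: 100 (length 3)
  G: 000 (length 3)
Average length = Σ p(s) × length(s) = 2.7714 bits


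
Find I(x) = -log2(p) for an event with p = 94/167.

Information content I(x) = -log₂(p(x))
I = -log₂(94/167) = -log₂(0.5629)
I = 0.8291 bits


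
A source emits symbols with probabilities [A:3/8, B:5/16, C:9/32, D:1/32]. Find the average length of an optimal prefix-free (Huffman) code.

Huffman tree construction:
Combine smallest probabilities repeatedly
Resulting codes:
  A: 0 (length 1)
  B: 10 (length 2)
  C: 111 (length 3)
  D: 110 (length 3)
Average length = Σ p(s) × length(s) = 1.9375 bits


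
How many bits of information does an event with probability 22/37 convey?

Information content I(x) = -log₂(p(x))
I = -log₂(22/37) = -log₂(0.5946)
I = 0.7500 bits


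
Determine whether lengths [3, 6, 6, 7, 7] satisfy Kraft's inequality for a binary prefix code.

Kraft inequality: Σ 2^(-l_i) ≤ 1 for prefix-free code
Calculating: 2^(-3) + 2^(-6) + 2^(-6) + 2^(-7) + 2^(-7)
= 0.125 + 0.015625 + 0.015625 + 0.0078125 + 0.0078125
= 0.1719
Since 0.1719 ≤ 1, prefix-free code exists


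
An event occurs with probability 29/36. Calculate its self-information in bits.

Information content I(x) = -log₂(p(x))
I = -log₂(29/36) = -log₂(0.8056)
I = 0.3119 bits


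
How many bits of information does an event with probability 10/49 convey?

Information content I(x) = -log₂(p(x))
I = -log₂(10/49) = -log₂(0.2041)
I = 2.2928 bits


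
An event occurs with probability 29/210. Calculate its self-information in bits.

Information content I(x) = -log₂(p(x))
I = -log₂(29/210) = -log₂(0.1381)
I = 2.8563 bits


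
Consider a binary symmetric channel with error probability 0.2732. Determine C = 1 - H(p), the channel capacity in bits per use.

For BSC with error probability p:
C = 1 - H(p) where H(p) is binary entropy
H(0.2732) = -0.2732 × log₂(0.2732) - 0.7268 × log₂(0.7268)
H(p) = 0.8460
C = 1 - 0.8460 = 0.1540 bits/use


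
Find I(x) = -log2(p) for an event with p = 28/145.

Information content I(x) = -log₂(p(x))
I = -log₂(28/145) = -log₂(0.1931)
I = 2.3726 bits


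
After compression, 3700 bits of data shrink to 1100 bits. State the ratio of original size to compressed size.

Compression ratio = Original / Compressed
= 3700 / 1100 = 3.36:1


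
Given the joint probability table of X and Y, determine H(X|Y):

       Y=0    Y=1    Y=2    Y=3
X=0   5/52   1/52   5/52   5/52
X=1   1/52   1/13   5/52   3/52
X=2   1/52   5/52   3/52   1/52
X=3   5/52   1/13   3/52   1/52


H(X|Y) = Σ_y p(y) H(X|Y=y)
  p(Y=0) = 3/13, H(X|Y=0) = 1.6500
  p(Y=1) = 7/26, H(X|Y=1) = 1.8352
  p(Y=2) = 4/13, H(X|Y=2) = 1.9544
  p(Y=3) = 5/26, H(X|Y=3) = 1.6855
H(X|Y) = 0.2308×1.6500 + 0.2692×1.8352 + 0.3077×1.9544 + 0.1923×1.6855 = 1.8004 bits


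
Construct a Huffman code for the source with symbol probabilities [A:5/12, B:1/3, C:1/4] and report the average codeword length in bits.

Huffman tree construction:
Combine smallest probabilities repeatedly
Resulting codes:
  A: 0 (length 1)
  B: 11 (length 2)
  C: 10 (length 2)
Average length = Σ p(s) × length(s) = 1.5833 bits


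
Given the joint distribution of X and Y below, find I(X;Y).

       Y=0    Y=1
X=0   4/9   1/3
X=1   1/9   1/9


H(X) = 0.7642, H(Y) = 0.9911, H(X,Y) = 1.7527
I(X;Y) = H(X) + H(Y) - H(X,Y) = 0.0026 bits


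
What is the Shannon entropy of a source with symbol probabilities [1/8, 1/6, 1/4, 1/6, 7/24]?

H(X) = -Σ p(x) log₂ p(x)
  -1/8 × log₂(1/8) = 0.3750
  -1/6 × log₂(1/6) = 0.4308
  -1/4 × log₂(1/4) = 0.5000
  -1/6 × log₂(1/6) = 0.4308
  -7/24 × log₂(7/24) = 0.5185
H(X) = 2.2551 bits


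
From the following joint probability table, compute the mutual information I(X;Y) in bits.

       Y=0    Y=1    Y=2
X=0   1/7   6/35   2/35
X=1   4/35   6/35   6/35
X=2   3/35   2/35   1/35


H(X) = 1.4831, H(Y) = 1.5621, H(X,Y) = 2.9895
I(X;Y) = H(X) + H(Y) - H(X,Y) = 0.0558 bits


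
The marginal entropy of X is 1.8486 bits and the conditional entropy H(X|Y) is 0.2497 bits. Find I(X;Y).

I(X;Y) = H(X) - H(X|Y)
I(X;Y) = 1.8486 - 0.2497 = 1.5989 bits


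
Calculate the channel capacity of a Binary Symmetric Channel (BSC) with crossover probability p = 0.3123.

For BSC with error probability p:
C = 1 - H(p) where H(p) is binary entropy
H(0.3123) = -0.3123 × log₂(0.3123) - 0.6877 × log₂(0.6877)
H(p) = 0.8958
C = 1 - 0.8958 = 0.1042 bits/use


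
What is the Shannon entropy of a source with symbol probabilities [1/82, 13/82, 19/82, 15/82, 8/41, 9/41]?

H(X) = -Σ p(x) log₂ p(x)
  -1/82 × log₂(1/82) = 0.0775
  -13/82 × log₂(13/82) = 0.4212
  -19/82 × log₂(19/82) = 0.4888
  -15/82 × log₂(15/82) = 0.4483
  -8/41 × log₂(8/41) = 0.4600
  -9/41 × log₂(9/41) = 0.4802
H(X) = 2.3761 bits


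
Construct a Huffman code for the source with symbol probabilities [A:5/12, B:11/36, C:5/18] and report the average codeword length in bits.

Huffman tree construction:
Combine smallest probabilities repeatedly
Resulting codes:
  A: 0 (length 1)
  B: 11 (length 2)
  C: 10 (length 2)
Average length = Σ p(s) × length(s) = 1.5833 bits


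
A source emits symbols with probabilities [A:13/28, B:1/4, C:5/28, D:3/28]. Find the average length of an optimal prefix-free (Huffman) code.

Huffman tree construction:
Combine smallest probabilities repeatedly
Resulting codes:
  A: 0 (length 1)
  B: 10 (length 2)
  C: 111 (length 3)
  D: 110 (length 3)
Average length = Σ p(s) × length(s) = 1.8214 bits


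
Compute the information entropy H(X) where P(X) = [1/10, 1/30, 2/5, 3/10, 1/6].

H(X) = -Σ p(x) log₂ p(x)
  -1/10 × log₂(1/10) = 0.3322
  -1/30 × log₂(1/30) = 0.1636
  -2/5 × log₂(2/5) = 0.5288
  -3/10 × log₂(3/10) = 0.5211
  -1/6 × log₂(1/6) = 0.4308
H(X) = 1.9764 bits


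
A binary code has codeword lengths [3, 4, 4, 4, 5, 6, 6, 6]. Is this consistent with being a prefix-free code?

Kraft inequality: Σ 2^(-l_i) ≤ 1 for prefix-free code
Calculating: 2^(-3) + 2^(-4) + 2^(-4) + 2^(-4) + 2^(-5) + 2^(-6) + 2^(-6) + 2^(-6)
= 0.125 + 0.0625 + 0.0625 + 0.0625 + 0.03125 + 0.015625 + 0.015625 + 0.015625
= 0.3906
Since 0.3906 ≤ 1, prefix-free code exists


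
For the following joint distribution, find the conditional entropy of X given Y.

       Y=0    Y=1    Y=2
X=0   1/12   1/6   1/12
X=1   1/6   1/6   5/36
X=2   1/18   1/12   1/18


H(X|Y) = Σ_y p(y) H(X|Y=y)
  p(Y=0) = 11/36, H(X|Y=0) = 1.4354
  p(Y=1) = 5/12, H(X|Y=1) = 1.5219
  p(Y=2) = 5/18, H(X|Y=2) = 1.4855
H(X|Y) = 0.3056×1.4354 + 0.4167×1.5219 + 0.2778×1.4855 = 1.4854 bits


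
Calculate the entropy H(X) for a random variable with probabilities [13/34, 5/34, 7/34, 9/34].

H(X) = -Σ p(x) log₂ p(x)
  -13/34 × log₂(13/34) = 0.5303
  -5/34 × log₂(5/34) = 0.4067
  -7/34 × log₂(7/34) = 0.4694
  -9/34 × log₂(9/34) = 0.5076
H(X) = 1.9140 bits


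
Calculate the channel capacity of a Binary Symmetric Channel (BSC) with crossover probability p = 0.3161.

For BSC with error probability p:
C = 1 - H(p) where H(p) is binary entropy
H(0.3161) = -0.3161 × log₂(0.3161) - 0.6839 × log₂(0.6839)
H(p) = 0.9001
C = 1 - 0.9001 = 0.0999 bits/use


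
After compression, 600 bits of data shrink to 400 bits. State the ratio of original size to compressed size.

Compression ratio = Original / Compressed
= 600 / 400 = 1.50:1


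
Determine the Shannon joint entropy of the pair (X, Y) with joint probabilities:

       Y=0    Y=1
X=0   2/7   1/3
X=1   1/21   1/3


H(X,Y) = -Σ p(x,y) log₂ p(x,y)
  p(0,0)=2/7: -0.2857 × log₂(0.2857) = 0.5164
  p(0,1)=1/3: -0.3333 × log₂(0.3333) = 0.5283
  p(1,0)=1/21: -0.0476 × log₂(0.0476) = 0.2092
  p(1,1)=1/3: -0.3333 × log₂(0.3333) = 0.5283
H(X,Y) = 1.7822 bits


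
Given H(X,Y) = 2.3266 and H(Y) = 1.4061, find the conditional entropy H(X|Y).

Chain rule: H(X,Y) = H(X|Y) + H(Y)
H(X|Y) = H(X,Y) - H(Y) = 2.3266 - 1.4061 = 0.9205 bits


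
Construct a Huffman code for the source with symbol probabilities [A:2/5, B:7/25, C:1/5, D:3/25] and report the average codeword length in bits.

Huffman tree construction:
Combine smallest probabilities repeatedly
Resulting codes:
  A: 0 (length 1)
  B: 10 (length 2)
  C: 111 (length 3)
  D: 110 (length 3)
Average length = Σ p(s) × length(s) = 1.9200 bits


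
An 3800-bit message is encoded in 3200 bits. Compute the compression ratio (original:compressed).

Compression ratio = Original / Compressed
= 3800 / 3200 = 1.19:1


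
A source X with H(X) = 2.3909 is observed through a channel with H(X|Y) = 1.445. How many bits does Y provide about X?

I(X;Y) = H(X) - H(X|Y)
I(X;Y) = 2.3909 - 1.445 = 0.9459 bits


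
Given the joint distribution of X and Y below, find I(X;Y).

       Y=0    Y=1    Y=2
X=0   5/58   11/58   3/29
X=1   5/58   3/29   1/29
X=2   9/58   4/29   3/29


H(X) = 1.5432, H(Y) = 1.5457, H(X,Y) = 3.0592
I(X;Y) = H(X) + H(Y) - H(X,Y) = 0.0298 bits


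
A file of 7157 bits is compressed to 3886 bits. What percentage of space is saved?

Space savings = (1 - Compressed/Original) × 100%
= (1 - 3886/7157) × 100%
= 45.70%


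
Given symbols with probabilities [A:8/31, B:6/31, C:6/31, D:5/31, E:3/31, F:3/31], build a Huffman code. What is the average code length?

Huffman tree construction:
Combine smallest probabilities repeatedly
Resulting codes:
  A: 10 (length 2)
  B: 111 (length 3)
  C: 00 (length 2)
  D: 110 (length 3)
  E: 010 (length 3)
  F: 011 (length 3)
Average length = Σ p(s) × length(s) = 2.5484 bits


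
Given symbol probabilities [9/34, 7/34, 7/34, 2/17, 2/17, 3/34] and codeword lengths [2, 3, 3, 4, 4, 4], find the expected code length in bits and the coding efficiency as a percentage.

Average length L = Σ p_i × l_i = 3.0588 bits
Entropy H = 2.4820 bits
Efficiency η = H/L × 100% = 81.14%


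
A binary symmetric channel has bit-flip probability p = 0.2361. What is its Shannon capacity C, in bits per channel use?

For BSC with error probability p:
C = 1 - H(p) where H(p) is binary entropy
H(0.2361) = -0.2361 × log₂(0.2361) - 0.7639 × log₂(0.7639)
H(p) = 0.7885
C = 1 - 0.7885 = 0.2115 bits/use


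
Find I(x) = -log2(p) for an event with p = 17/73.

Information content I(x) = -log₂(p(x))
I = -log₂(17/73) = -log₂(0.2329)
I = 2.1024 bits


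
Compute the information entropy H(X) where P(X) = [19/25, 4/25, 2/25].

H(X) = -Σ p(x) log₂ p(x)
  -19/25 × log₂(19/25) = 0.3009
  -4/25 × log₂(4/25) = 0.4230
  -2/25 × log₂(2/25) = 0.2915
H(X) = 1.0154 bits


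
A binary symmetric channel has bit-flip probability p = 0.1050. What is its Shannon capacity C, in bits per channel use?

For BSC with error probability p:
C = 1 - H(p) where H(p) is binary entropy
H(0.1050) = -0.1050 × log₂(0.1050) - 0.8950 × log₂(0.8950)
H(p) = 0.4846
C = 1 - 0.4846 = 0.5154 bits/use


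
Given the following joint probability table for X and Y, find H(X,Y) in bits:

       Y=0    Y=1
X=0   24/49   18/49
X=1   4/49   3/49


H(X,Y) = -Σ p(x,y) log₂ p(x,y)
  p(0,0)=24/49: -0.4898 × log₂(0.4898) = 0.5044
  p(0,1)=18/49: -0.3673 × log₂(0.3673) = 0.5307
  p(1,0)=4/49: -0.0816 × log₂(0.0816) = 0.2951
  p(1,1)=3/49: -0.0612 × log₂(0.0612) = 0.2467
H(X,Y) = 1.5769 bits


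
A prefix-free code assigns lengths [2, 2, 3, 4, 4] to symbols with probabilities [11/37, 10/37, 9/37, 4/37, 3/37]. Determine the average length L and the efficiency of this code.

Average length L = Σ p_i × l_i = 2.6216 bits
Entropy H = 2.1674 bits
Efficiency η = H/L × 100% = 82.67%


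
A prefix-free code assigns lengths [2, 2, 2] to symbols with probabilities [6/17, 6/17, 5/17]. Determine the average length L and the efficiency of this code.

Average length L = Σ p_i × l_i = 2.0000 bits
Entropy H = 1.5799 bits
Efficiency η = H/L × 100% = 78.99%


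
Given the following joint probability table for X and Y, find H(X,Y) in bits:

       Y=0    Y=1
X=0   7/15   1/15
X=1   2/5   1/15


H(X,Y) = -Σ p(x,y) log₂ p(x,y)
  p(0,0)=7/15: -0.4667 × log₂(0.4667) = 0.5131
  p(0,1)=1/15: -0.0667 × log₂(0.0667) = 0.2605
  p(1,0)=2/5: -0.4000 × log₂(0.4000) = 0.5288
  p(1,1)=1/15: -0.0667 × log₂(0.0667) = 0.2605
H(X,Y) = 1.5628 bits


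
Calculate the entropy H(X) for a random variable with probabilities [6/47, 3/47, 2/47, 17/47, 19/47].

H(X) = -Σ p(x) log₂ p(x)
  -6/47 × log₂(6/47) = 0.3791
  -3/47 × log₂(3/47) = 0.2534
  -2/47 × log₂(2/47) = 0.1938
  -17/47 × log₂(17/47) = 0.5307
  -19/47 × log₂(19/47) = 0.5282
H(X) = 1.8852 bits


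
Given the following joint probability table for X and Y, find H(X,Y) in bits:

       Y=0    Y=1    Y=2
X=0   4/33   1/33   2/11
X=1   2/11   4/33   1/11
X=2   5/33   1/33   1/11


H(X,Y) = -Σ p(x,y) log₂ p(x,y)
  p(0,0)=4/33: -0.1212 × log₂(0.1212) = 0.3690
  p(0,1)=1/33: -0.0303 × log₂(0.0303) = 0.1529
  p(0,2)=2/11: -0.1818 × log₂(0.1818) = 0.4472
  p(1,0)=2/11: -0.1818 × log₂(0.1818) = 0.4472
  p(1,1)=4/33: -0.1212 × log₂(0.1212) = 0.3690
  p(1,2)=1/11: -0.0909 × log₂(0.0909) = 0.3145
  p(2,0)=5/33: -0.1515 × log₂(0.1515) = 0.4125
  p(2,1)=1/33: -0.0303 × log₂(0.0303) = 0.1529
  p(2,2)=1/11: -0.0909 × log₂(0.0909) = 0.3145
H(X,Y) = 2.9796 bits


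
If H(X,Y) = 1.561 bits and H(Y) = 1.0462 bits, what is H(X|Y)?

Chain rule: H(X,Y) = H(X|Y) + H(Y)
H(X|Y) = H(X,Y) - H(Y) = 1.561 - 1.0462 = 0.5148 bits


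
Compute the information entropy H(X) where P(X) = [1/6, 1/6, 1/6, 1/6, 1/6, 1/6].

H(X) = -Σ p(x) log₂ p(x)
  -1/6 × log₂(1/6) = 0.4308
  -1/6 × log₂(1/6) = 0.4308
  -1/6 × log₂(1/6) = 0.4308
  -1/6 × log₂(1/6) = 0.4308
  -1/6 × log₂(1/6) = 0.4308
  -1/6 × log₂(1/6) = 0.4308
H(X) = 2.5850 bits


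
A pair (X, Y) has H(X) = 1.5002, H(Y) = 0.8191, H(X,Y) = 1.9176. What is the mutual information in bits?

I(X;Y) = H(X) + H(Y) - H(X,Y)
I(X;Y) = 1.5002 + 0.8191 - 1.9176 = 0.4017 bits


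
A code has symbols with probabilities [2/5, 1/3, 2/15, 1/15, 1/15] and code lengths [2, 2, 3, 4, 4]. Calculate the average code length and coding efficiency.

Average length L = Σ p_i × l_i = 2.4000 bits
Entropy H = 1.9656 bits
Efficiency η = H/L × 100% = 81.90%


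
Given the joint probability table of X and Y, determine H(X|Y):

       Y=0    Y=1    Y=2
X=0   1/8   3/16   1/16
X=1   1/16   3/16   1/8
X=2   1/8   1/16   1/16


H(X|Y) = Σ_y p(y) H(X|Y=y)
  p(Y=0) = 5/16, H(X|Y=0) = 1.5219
  p(Y=1) = 7/16, H(X|Y=1) = 1.4488
  p(Y=2) = 1/4, H(X|Y=2) = 1.5000
H(X|Y) = 0.3125×1.5219 + 0.4375×1.4488 + 0.2500×1.5000 = 1.4845 bits
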